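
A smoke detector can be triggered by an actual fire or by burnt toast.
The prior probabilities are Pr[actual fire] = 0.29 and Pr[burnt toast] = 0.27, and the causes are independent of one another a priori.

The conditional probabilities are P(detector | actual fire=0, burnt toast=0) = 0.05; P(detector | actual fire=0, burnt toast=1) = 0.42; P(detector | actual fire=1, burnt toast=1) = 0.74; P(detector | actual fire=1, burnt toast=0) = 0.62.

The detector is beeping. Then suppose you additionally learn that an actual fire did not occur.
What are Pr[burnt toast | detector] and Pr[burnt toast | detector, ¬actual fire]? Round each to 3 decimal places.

Pr[burnt toast | detector] ≈ 0.468; Pr[burnt toast | detector, ¬actual fire] ≈ 0.757

Weight on burnt toast=true, given the evidence: 0.080514 + 0.057942 = 0.138456
The normalizing constant is 0.05·0.71·0.73 + 0.42·0.71·0.27 + 0.62·0.29·0.73 + 0.74·0.29·0.27 = 0.295625
P(burnt toast | detector) = 0.138456/0.295625 ≈ 0.468

Now also conditioning on actual fire≠true:
Enumerate both values of burnt toast and weight by the priors:
  P(detector | ¬actual fire) = 0.05·0.73 + 0.42·0.27
        = 0.036500 + 0.113400 = 0.149900
The terms with burnt toast present sum to 0.113400, so
  P(burnt toast | detector, ¬actual fire) = 0.113400 / 0.149900 ≈ 0.757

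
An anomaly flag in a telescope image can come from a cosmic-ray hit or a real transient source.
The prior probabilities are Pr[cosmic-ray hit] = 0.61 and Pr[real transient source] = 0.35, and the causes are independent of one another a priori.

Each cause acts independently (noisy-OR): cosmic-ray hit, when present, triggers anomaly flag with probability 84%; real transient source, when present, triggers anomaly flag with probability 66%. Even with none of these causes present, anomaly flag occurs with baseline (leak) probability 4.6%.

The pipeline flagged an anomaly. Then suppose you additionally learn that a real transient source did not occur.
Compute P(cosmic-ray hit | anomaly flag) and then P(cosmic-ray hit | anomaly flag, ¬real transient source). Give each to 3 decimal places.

P(cosmic-ray hit | anomaly flag) ≈ 0.838; P(cosmic-ray hit | anomaly flag, ¬real transient source) ≈ 0.966

Under noisy-OR, P(anomaly flag | causes) = 1 − (1−0.046)·∏(1−qᵢ) over the active causes.
P(anomaly flag) = 0.046×0.39×0.65 + 0.67564×0.39×0.35 + 0.84736×0.61×0.65 + 0.948102×0.61×0.35 = 0.011661 + 0.092225 + 0.335978 + 0.202420 = 0.642284
The cosmic-ray hit-present share is 0.335978 + 0.202420 = 0.538398.
P(cosmic-ray hit | anomaly flag) = 0.538398 / 0.642284 ≈ 0.838

Now also conditioning on real transient source≠true:
For the numerator, keep only cosmic-ray hit=true terms: 0.84736×0.61 = 0.516890
The normalizing constant is 0.046×0.39 + 0.84736×0.61 = 0.534830
Posterior = 0.516890 / 0.534830 ≈ 0.966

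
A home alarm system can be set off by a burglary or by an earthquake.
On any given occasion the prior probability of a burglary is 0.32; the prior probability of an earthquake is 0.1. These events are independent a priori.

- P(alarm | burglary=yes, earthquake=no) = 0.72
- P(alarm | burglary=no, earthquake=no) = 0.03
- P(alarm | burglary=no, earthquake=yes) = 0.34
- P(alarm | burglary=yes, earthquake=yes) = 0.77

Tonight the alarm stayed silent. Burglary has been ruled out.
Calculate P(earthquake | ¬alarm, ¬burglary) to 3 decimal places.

P(¬alarm | ¬burglary) = 0.97×0.9 + 0.66×0.1 = 0.873000 + 0.066000 = 0.939000
The earthquake-present share is 0.66×0.1 = 0.066000.
So P(earthquake | ¬alarm, ¬burglary) = 0.066000/0.939000 ≈ 0.070.

P(earthquake | ¬alarm, ¬burglary) ≈ 0.070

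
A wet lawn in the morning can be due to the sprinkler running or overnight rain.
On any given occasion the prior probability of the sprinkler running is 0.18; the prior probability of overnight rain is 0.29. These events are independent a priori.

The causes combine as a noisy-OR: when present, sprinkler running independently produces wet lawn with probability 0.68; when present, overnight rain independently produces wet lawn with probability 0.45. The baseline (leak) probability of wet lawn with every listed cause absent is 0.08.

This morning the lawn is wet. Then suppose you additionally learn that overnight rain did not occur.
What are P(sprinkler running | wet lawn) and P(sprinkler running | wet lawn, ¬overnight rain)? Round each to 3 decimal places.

Under noisy-OR, P(wet lawn | causes) = 1 − (1−0.08)·∏(1−qᵢ) over the active causes.
P(wet lawn) = 0.08*0.82*0.71 + 0.494*0.82*0.29 + 0.7056*0.18*0.71 + 0.83808*0.18*0.29 = 0.046576 + 0.117473 + 0.090176 + 0.043748 = 0.297973
Restricting to configurations with sprinkler running present: 0.090176 + 0.043748 = 0.133924.
P(sprinkler running | wet lawn) = 0.133924 / 0.297973 ≈ 0.449

Now also conditioning on overnight rain≠true:
For the numerator, keep only sprinkler running=true terms: 0.7056×0.18 = 0.127008
Normalizer over all consistent configurations: 0.08×0.82 + 0.7056×0.18 = 0.192608
Posterior = 0.127008 / 0.192608 ≈ 0.659

P(sprinkler running | wet lawn) ≈ 0.449; P(sprinkler running | wet lawn, ¬overnight rain) ≈ 0.659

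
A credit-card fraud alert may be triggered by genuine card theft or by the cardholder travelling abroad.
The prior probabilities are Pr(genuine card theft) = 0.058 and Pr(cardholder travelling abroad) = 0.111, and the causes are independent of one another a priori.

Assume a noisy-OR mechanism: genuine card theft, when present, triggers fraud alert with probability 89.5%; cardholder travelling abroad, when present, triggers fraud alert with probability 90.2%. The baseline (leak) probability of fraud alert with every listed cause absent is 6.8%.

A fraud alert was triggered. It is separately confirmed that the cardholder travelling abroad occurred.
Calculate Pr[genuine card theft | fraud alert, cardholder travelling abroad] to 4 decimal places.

Pr[genuine card theft | fraud alert, cardholder travelling abroad] ≈ 0.0629

Under noisy-OR, P(fraud alert | causes) = 1 − (1−0.068)·∏(1−qᵢ) over the active causes.
Numerator (weight on configurations with genuine card theft): 0.99041*0.058 = 0.057444
The normalizing constant is 0.908664*0.942 + 0.99041*0.058 = 0.913405
P(genuine card theft | fraud alert, cardholder travelling abroad) = 0.057444/0.913405 ≈ 0.0629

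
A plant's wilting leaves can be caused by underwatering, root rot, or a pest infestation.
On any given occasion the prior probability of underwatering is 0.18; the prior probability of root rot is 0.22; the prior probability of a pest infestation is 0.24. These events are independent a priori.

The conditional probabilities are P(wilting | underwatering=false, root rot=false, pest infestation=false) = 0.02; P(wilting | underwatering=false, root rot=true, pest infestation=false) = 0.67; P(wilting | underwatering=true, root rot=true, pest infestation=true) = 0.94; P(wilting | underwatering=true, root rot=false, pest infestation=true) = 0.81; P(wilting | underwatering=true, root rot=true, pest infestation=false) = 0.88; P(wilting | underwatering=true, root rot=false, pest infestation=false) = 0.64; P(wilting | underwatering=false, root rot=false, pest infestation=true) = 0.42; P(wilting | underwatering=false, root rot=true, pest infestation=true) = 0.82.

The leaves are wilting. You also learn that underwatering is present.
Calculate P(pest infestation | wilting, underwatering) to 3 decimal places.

P(wilting | underwatering) = 0.64*0.78*0.76 + 0.81*0.78*0.24 + 0.88*0.22*0.76 + 0.94*0.22*0.24 = 0.379392 + 0.151632 + 0.147136 + 0.049632 = 0.727792
Restricting to configurations with pest infestation present: 0.151632 + 0.049632 = 0.201264.
So P(pest infestation | wilting, underwatering) = 0.201264/0.727792 ≈ 0.277.

P(pest infestation | wilting, underwatering) ≈ 0.277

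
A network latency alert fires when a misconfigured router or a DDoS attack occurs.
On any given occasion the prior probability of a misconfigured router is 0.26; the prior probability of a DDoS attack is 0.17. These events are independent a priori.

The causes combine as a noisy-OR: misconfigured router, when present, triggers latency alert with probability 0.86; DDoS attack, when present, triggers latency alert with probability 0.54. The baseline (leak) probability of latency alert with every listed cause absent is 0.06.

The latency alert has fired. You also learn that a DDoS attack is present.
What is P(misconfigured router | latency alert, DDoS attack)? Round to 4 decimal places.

Under noisy-OR, P(latency alert | causes) = 1 − (1−0.06)·∏(1−qᵢ) over the active causes.
Enumerate both values of misconfigured router and weight by the priors:
  P(latency alert | DDoS attack) = 0.5676·0.74 + 0.939464·0.26
        = 0.420024 + 0.244261 = 0.664285
Keeping only the misconfigured router-present terms gives 0.244261, so
  P(misconfigured router | latency alert, DDoS attack) = 0.244261 / 0.664285 ≈ 0.3677

P(misconfigured router | latency alert, DDoS attack) ≈ 0.3677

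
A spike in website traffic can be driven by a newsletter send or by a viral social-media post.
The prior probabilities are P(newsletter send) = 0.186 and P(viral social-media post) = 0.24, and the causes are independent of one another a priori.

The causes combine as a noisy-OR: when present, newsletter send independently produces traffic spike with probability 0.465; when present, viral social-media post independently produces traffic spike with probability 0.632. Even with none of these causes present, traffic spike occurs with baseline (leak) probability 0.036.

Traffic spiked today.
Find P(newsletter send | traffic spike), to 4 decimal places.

Under noisy-OR, P(traffic spike | causes) = 1 − (1−0.036)·∏(1−qᵢ) over the active causes.
Weight on newsletter send=true, given the evidence: 0.068455 + 0.036168 = 0.104623
Normalizer over all consistent configurations: 0.036×0.814×0.76 + 0.645248×0.814×0.24 + 0.48426×0.186×0.76 + 0.810208×0.186×0.24 = 0.252950
Posterior = 0.104623 / 0.252950 ≈ 0.4136

P(newsletter send | traffic spike) ≈ 0.4136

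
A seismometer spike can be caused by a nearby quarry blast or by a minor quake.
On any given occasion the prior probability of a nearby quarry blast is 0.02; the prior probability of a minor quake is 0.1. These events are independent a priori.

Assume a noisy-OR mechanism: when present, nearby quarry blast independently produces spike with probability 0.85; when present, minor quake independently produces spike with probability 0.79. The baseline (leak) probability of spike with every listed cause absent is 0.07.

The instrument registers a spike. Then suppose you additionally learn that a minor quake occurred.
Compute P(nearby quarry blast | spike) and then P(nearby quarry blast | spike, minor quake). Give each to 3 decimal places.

P(nearby quarry blast | spike) ≈ 0.110; P(nearby quarry blast | spike, minor quake) ≈ 0.024

Under noisy-OR, P(spike | causes) = 1 − (1−0.07)·∏(1−qᵢ) over the active causes.
P(spike) = 0.07·0.98·0.9 + 0.8047·0.98·0.1 + 0.8605·0.02·0.9 + 0.970705·0.02·0.1 = 0.061740 + 0.078861 + 0.015489 + 0.001941 = 0.158031
Restricting to configurations with nearby quarry blast present: 0.015489 + 0.001941 = 0.017430.
So P(nearby quarry blast | spike) = 0.017430/0.158031 ≈ 0.110.

Now also conditioning on minor quake=true:
Weight on nearby quarry blast=true, given the evidence: 0.970705·0.02 = 0.019414
The normalizing constant is 0.8047·0.98 + 0.970705·0.02 = 0.808020
Posterior = 0.019414 / 0.808020 ≈ 0.024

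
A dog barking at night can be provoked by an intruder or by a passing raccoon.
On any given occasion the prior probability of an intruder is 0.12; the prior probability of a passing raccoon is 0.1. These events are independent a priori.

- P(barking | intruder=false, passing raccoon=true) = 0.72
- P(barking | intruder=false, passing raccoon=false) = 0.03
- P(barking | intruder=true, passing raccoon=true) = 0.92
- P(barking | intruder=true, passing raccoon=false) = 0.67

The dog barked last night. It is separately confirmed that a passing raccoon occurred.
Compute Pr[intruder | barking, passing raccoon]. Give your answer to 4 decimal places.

Enumerate both values of intruder and weight by the priors:
  P(barking | passing raccoon) = 0.72×0.88 + 0.92×0.12
        = 0.633600 + 0.110400 = 0.744000
Keeping only the intruder-present terms gives 0.110400, so
  P(intruder | barking, passing raccoon) = 0.110400 / 0.744000 ≈ 0.1484

Pr[intruder | barking, passing raccoon] ≈ 0.1484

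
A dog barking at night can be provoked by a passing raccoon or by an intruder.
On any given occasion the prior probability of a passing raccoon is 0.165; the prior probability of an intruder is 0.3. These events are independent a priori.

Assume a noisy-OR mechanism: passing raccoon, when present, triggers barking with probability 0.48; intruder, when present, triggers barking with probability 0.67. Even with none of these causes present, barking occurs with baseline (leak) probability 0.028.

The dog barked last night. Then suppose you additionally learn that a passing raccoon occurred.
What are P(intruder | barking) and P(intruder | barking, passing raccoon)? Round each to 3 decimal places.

Under noisy-OR, P(barking | causes) = 1 − (1−0.028)·∏(1−qᵢ) over the active causes.
Numerator (weight on configurations with intruder): 0.170150 + 0.041244 = 0.211394
Normalizer over all consistent configurations: 0.028×0.835×0.7 + 0.67924×0.835×0.3 + 0.49456×0.165×0.7 + 0.833205×0.165×0.3 = 0.284882
Posterior = 0.211394 / 0.284882 ≈ 0.742

Now condition on the additional information:
P(barking | passing raccoon) = 0.49456×0.7 + 0.833205×0.3 = 0.346192 + 0.249961 = 0.596153
The intruder-present share is 0.833205×0.3 = 0.249961.
Hence the posterior is 0.249961/0.596153 ≈ 0.419.
— passing raccoon explains away the evidence for intruder.

P(intruder | barking) ≈ 0.742; P(intruder | barking, passing raccoon) ≈ 0.419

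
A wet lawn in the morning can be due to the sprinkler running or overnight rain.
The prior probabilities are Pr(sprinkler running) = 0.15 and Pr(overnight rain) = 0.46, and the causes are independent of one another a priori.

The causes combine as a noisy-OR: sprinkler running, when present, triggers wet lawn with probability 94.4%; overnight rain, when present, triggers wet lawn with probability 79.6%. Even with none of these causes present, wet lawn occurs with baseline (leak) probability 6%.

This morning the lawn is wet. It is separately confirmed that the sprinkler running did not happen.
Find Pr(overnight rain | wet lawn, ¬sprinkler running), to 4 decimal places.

Pr(overnight rain | wet lawn, ¬sprinkler running) ≈ 0.9198

Under noisy-OR, P(wet lawn | causes) = 1 − (1−0.06)·∏(1−qᵢ) over the active causes.
Weight on overnight rain=true, given the evidence: 0.80824*0.46 = 0.371790
Normalizer over all consistent configurations: 0.06*0.54 + 0.80824*0.46 = 0.404190
P(overnight rain | wet lawn, ¬sprinkler running) = 0.371790/0.404190 ≈ 0.9198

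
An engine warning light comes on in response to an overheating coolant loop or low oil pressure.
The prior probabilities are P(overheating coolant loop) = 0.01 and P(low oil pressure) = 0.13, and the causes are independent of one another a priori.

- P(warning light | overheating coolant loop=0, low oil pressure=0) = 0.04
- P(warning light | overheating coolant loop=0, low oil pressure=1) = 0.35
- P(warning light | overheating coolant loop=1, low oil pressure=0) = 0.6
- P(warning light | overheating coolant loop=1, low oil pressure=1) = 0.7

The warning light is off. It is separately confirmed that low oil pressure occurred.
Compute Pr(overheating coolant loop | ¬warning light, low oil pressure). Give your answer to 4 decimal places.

Weight on overheating coolant loop=true, given the evidence: 0.3*0.01 = 0.003000
Denominator P(¬warning light | low oil pressure): 0.65*0.99 + 0.3*0.01 = 0.646500
Posterior = 0.003000 / 0.646500 ≈ 0.0046

Pr(overheating coolant loop | ¬warning light, low oil pressure) ≈ 0.0046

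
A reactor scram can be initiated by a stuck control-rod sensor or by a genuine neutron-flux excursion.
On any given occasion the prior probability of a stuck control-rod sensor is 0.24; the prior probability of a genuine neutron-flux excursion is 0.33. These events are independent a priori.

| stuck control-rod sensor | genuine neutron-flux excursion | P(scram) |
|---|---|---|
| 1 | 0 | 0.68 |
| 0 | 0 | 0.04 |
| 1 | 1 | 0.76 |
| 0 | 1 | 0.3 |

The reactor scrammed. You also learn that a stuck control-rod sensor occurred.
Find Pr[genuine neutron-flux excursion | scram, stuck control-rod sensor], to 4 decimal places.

For the numerator, keep only genuine neutron-flux excursion=true terms: 0.76·0.33 = 0.250800
Normalizer over all consistent configurations: 0.68·0.67 + 0.76·0.33 = 0.706400
P(genuine neutron-flux excursion | scram, stuck control-rod sensor) = 0.250800/0.706400 ≈ 0.3550

Pr[genuine neutron-flux excursion | scram, stuck control-rod sensor] ≈ 0.3550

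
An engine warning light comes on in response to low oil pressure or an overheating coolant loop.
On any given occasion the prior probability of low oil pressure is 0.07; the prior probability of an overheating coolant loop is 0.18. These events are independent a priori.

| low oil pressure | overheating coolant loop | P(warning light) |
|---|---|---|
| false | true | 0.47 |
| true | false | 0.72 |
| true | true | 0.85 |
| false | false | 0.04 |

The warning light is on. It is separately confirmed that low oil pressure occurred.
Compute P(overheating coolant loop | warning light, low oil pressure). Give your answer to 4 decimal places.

P(warning light | low oil pressure) = 0.72×0.82 + 0.85×0.18 = 0.590400 + 0.153000 = 0.743400
The overheating coolant loop-present share is 0.85×0.18 = 0.153000.
So P(overheating coolant loop | warning light, low oil pressure) = 0.153000/0.743400 ≈ 0.2058.

P(overheating coolant loop | warning light, low oil pressure) ≈ 0.2058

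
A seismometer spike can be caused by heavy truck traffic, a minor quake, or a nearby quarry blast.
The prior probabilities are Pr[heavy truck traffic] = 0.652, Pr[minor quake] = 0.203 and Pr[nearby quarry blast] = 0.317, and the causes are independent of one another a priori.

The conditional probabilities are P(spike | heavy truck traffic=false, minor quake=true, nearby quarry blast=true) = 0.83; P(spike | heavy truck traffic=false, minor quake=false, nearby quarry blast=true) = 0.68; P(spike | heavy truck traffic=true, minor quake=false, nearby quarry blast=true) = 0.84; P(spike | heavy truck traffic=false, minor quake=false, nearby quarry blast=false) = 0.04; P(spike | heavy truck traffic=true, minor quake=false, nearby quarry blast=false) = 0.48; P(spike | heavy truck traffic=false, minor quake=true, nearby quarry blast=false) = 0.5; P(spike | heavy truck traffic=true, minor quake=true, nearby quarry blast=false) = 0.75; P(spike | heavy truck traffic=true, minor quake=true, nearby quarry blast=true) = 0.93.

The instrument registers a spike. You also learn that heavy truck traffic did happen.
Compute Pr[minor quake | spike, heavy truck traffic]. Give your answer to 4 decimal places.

Pr[minor quake | spike, heavy truck traffic] ≈ 0.2571

Sum P(spike|·) weighted by the priors over the 4 (minor quake, nearby quarry blast) configurations:
  P(spike | heavy truck traffic) = 0.48·0.797·0.683 + 0.84·0.797·0.317 + 0.75·0.203·0.683 + 0.93·0.203·0.317
        = 0.261288 + 0.212225 + 0.103987 + 0.059846 = 0.637346
Configurations with minor quake contribute 0.163833, so
  P(minor quake | spike, heavy truck traffic) = 0.163833 / 0.637346 ≈ 0.2571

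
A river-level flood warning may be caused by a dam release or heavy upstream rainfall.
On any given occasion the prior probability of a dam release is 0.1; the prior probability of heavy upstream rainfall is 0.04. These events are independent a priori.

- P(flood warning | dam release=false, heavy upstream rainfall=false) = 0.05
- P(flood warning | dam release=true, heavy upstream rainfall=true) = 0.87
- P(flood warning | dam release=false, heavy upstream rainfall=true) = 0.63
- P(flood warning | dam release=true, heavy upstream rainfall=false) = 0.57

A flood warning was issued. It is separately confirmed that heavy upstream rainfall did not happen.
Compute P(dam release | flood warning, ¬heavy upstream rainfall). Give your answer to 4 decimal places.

Weight on dam release=true, given the evidence: 0.57*0.1 = 0.057000
The normalizing constant is 0.05*0.9 + 0.57*0.1 = 0.102000
Posterior = 0.057000 / 0.102000 ≈ 0.5588

P(dam release | flood warning, ¬heavy upstream rainfall) ≈ 0.5588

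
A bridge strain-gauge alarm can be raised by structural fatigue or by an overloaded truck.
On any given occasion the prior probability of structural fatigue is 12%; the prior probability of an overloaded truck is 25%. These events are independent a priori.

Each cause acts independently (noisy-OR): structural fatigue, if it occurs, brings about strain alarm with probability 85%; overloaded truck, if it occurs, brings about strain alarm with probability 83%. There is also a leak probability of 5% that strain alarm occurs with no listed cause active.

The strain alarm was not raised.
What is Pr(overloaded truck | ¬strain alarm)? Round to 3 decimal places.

Pr(overloaded truck | ¬strain alarm) ≈ 0.054

Under noisy-OR, P(strain alarm | causes) = 1 − (1−0.05)·∏(1−qᵢ) over the active causes.
Sum P(¬strain alarm|·) weighted by the priors over the 4 (structural fatigue, overloaded truck) configurations:
  P(¬strain alarm) = 0.95×0.88×0.75 + 0.1615×0.88×0.25 + 0.1425×0.12×0.75 + 0.024225×0.12×0.25
        = 0.627000 + 0.035530 + 0.012825 + 0.000727 = 0.676082
The terms with overloaded truck present sum to 0.036257, so
  P(overloaded truck | ¬strain alarm) = 0.036257 / 0.676082 ≈ 0.054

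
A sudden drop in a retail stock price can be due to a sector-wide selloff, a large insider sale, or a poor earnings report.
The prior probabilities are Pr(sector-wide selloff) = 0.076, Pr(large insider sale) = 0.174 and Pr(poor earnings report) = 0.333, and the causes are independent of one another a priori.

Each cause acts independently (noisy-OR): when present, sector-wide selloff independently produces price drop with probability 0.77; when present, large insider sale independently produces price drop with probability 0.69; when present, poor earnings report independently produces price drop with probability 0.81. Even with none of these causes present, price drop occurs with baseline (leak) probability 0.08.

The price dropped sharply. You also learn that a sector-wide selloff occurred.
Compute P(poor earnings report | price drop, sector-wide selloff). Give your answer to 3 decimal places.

P(poor earnings report | price drop, sector-wide selloff) ≈ 0.372

Under noisy-OR, P(price drop | causes) = 1 − (1−0.08)·∏(1−qᵢ) over the active causes.
P(price drop | sector-wide selloff) = 0.7884·0.826·0.667 + 0.959796·0.826·0.333 + 0.934404·0.174·0.667 + 0.987537·0.174·0.333 = 0.434363 + 0.264000 + 0.108445 + 0.057220 = 0.864028
The poor earnings report-present share is 0.264000 + 0.057220 = 0.321220.
So P(poor earnings report | price drop, sector-wide selloff) = 0.321220/0.864028 ≈ 0.372.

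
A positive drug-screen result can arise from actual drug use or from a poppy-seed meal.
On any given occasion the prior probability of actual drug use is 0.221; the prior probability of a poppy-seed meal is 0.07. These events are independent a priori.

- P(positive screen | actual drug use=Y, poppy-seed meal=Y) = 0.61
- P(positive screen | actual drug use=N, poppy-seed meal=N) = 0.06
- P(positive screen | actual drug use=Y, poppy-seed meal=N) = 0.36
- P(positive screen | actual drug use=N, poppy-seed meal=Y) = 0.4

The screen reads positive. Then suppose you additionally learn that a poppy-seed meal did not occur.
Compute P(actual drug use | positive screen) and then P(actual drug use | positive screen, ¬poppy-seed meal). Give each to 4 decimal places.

Sum P(positive screen|·) weighted by the priors over the 4 (actual drug use, poppy-seed meal) configurations:
  P(positive screen) = 0.06×0.779×0.93 + 0.4×0.779×0.07 + 0.36×0.221×0.93 + 0.61×0.221×0.07
        = 0.043468 + 0.021812 + 0.073991 + 0.009437 = 0.148708
The terms with actual drug use present sum to 0.083428, so
  P(actual drug use | positive screen) = 0.083428 / 0.148708 ≈ 0.5610

Now condition on the additional information:
Sum P(positive screen|·) weighted by the priors over both values of actual drug use:
  P(positive screen | ¬poppy-seed meal) = 0.06*0.779 + 0.36*0.221
        = 0.046740 + 0.079560 = 0.126300
Configurations with actual drug use contribute 0.079560, so
  P(actual drug use | positive screen, ¬poppy-seed meal) = 0.079560 / 0.126300 ≈ 0.6299
Ruling out poppy-seed meal raises the posterior on actual drug use — the flip side of explaining away.

P(actual drug use | positive screen) ≈ 0.5610; P(actual drug use | positive screen, ¬poppy-seed meal) ≈ 0.6299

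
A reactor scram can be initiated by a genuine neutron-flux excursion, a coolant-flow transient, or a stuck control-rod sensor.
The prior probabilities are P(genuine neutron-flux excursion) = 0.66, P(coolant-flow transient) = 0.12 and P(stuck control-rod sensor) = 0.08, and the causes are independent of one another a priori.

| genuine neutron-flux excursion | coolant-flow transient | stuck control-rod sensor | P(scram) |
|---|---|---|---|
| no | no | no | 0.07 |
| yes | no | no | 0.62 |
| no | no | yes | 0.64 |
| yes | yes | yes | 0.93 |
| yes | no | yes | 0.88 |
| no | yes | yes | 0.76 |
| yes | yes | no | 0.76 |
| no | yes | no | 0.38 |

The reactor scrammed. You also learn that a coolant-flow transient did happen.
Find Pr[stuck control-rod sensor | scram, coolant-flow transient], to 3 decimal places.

Pr[stuck control-rod sensor | scram, coolant-flow transient] ≈ 0.107

Sum P(scram|·) weighted by the priors over the 4 (genuine neutron-flux excursion, stuck control-rod sensor) configurations:
  P(scram | coolant-flow transient) = 0.38·0.34·0.92 + 0.76·0.34·0.08 + 0.76·0.66·0.92 + 0.93·0.66·0.08
        = 0.118864 + 0.020672 + 0.461472 + 0.049104 = 0.650112
Configurations with stuck control-rod sensor contribute 0.069776, so
  P(stuck control-rod sensor | scram, coolant-flow transient) = 0.069776 / 0.650112 ≈ 0.107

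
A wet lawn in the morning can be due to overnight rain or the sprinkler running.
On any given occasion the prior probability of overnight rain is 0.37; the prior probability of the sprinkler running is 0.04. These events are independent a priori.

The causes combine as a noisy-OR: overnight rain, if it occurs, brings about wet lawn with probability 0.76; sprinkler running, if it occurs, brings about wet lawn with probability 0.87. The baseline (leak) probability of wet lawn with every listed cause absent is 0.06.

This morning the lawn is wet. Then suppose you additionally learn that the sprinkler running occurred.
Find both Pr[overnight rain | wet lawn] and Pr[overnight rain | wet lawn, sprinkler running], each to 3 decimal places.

Under noisy-OR, P(wet lawn | causes) = 1 − (1−0.06)·∏(1−qᵢ) over the active causes.
Enumerate the 4 (overnight rain, sprinkler running) configurations and weight by the priors:
  P(wet lawn) = 0.06×0.63×0.96 + 0.8778×0.63×0.04 + 0.7744×0.37×0.96 + 0.970672×0.37×0.04
        = 0.036288 + 0.022121 + 0.275067 + 0.014366 = 0.347842
Keeping only the overnight rain-present terms gives 0.289433, so
  P(overnight rain | wet lawn) = 0.289433 / 0.347842 ≈ 0.832

Now also conditioning on sprinkler running=true:
Enumerate both values of overnight rain and weight by the priors:
  P(wet lawn | sprinkler running) = 0.8778*0.63 + 0.970672*0.37
        = 0.553014 + 0.359149 = 0.912163
Configurations with overnight rain contribute 0.359149, so
  P(overnight rain | wet lawn, sprinkler running) = 0.359149 / 0.912163 ≈ 0.394

Pr[overnight rain | wet lawn] ≈ 0.832; Pr[overnight rain | wet lawn, sprinkler running] ≈ 0.394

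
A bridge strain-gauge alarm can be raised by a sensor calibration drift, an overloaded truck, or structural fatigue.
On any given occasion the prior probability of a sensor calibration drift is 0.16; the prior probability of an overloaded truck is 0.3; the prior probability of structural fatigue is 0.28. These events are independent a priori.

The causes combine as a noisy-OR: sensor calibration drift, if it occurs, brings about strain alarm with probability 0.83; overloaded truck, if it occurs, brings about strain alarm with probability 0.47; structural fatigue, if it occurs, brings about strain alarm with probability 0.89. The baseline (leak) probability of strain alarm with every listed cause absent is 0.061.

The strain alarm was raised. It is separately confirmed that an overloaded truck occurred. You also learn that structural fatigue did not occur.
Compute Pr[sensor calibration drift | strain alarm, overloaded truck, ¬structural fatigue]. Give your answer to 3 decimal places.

Pr[sensor calibration drift | strain alarm, overloaded truck, ¬structural fatigue] ≈ 0.258

Under noisy-OR, P(strain alarm | causes) = 1 − (1−0.061)·∏(1−qᵢ) over the active causes.
For the numerator, keep only sensor calibration drift=true terms: 0.915396·0.16 = 0.146463
Denominator P(strain alarm | overloaded truck, ¬structural fatigue): 0.50233·0.84 + 0.915396·0.16 = 0.568420
P(sensor calibration drift | strain alarm, overloaded truck, ¬structural fatigue) = 0.146463/0.568420 ≈ 0.258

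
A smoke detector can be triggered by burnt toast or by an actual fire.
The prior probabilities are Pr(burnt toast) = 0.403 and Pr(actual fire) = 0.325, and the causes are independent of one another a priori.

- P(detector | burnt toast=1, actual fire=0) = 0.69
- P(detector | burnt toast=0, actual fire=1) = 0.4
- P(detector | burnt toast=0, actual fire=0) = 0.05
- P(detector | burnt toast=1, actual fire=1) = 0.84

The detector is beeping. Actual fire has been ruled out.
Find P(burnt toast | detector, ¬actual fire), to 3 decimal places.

By total probability over both values of burnt toast:
  P(detector | ¬actual fire) = 0.05·0.597 + 0.69·0.403
        = 0.029850 + 0.278070 = 0.307920
The terms with burnt toast present sum to 0.278070, so
  P(burnt toast | detector, ¬actual fire) = 0.278070 / 0.307920 ≈ 0.903

P(burnt toast | detector, ¬actual fire) ≈ 0.903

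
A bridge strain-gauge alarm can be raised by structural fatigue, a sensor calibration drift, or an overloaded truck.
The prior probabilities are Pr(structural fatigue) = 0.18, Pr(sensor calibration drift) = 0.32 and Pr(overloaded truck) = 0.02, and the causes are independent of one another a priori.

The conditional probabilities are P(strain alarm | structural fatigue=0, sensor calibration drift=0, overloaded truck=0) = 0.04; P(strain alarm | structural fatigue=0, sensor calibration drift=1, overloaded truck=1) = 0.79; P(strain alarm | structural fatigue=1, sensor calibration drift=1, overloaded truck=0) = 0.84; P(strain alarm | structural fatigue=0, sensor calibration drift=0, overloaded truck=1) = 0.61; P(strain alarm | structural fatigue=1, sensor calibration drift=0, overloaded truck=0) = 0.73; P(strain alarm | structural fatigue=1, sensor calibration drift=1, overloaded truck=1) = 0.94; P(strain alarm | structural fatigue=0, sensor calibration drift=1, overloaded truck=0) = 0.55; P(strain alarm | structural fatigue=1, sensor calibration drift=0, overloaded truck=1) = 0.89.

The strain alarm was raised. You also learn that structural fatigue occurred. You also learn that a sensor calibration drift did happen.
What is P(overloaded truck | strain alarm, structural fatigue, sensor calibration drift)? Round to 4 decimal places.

P(overloaded truck | strain alarm, structural fatigue, sensor calibration drift) ≈ 0.0223

Sum P(strain alarm|·) weighted by the priors over both values of overloaded truck:
  P(strain alarm | structural fatigue, sensor calibration drift) = 0.84*0.98 + 0.94*0.02
        = 0.823200 + 0.018800 = 0.842000
The terms with overloaded truck present sum to 0.018800, so
  P(overloaded truck | strain alarm, structural fatigue, sensor calibration drift) = 0.018800 / 0.842000 ≈ 0.0223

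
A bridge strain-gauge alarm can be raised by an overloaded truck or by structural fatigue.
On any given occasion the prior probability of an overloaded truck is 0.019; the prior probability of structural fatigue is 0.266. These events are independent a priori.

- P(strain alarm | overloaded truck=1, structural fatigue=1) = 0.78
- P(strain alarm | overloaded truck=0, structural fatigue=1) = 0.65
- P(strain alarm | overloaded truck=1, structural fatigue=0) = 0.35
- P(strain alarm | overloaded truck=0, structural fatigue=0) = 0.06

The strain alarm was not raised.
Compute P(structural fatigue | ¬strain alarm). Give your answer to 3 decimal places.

Numerator (weight on configurations with structural fatigue): 0.091331 + 0.001112 = 0.092443
Denominator P(¬strain alarm): 0.94*0.981*0.734 + 0.35*0.981*0.266 + 0.65*0.019*0.734 + 0.22*0.019*0.266 = 0.778359
Posterior = 0.092443 / 0.778359 ≈ 0.119

P(structural fatigue | ¬strain alarm) ≈ 0.119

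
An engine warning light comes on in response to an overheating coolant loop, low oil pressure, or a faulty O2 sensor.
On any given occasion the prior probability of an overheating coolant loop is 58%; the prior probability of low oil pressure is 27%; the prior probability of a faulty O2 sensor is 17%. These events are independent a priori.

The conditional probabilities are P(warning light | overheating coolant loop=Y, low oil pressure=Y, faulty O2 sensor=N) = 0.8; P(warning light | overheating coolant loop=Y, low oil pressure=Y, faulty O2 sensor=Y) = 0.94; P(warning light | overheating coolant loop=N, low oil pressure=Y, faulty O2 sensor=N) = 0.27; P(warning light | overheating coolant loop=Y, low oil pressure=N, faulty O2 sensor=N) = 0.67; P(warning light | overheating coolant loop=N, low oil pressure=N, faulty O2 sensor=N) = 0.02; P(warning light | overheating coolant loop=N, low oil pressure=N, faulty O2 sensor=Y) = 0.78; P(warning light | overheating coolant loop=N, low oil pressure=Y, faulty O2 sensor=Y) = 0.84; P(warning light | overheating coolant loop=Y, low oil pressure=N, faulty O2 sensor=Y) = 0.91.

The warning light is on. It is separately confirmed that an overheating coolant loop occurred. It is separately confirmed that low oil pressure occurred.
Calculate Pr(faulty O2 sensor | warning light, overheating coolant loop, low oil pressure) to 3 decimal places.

Pr(faulty O2 sensor | warning light, overheating coolant loop, low oil pressure) ≈ 0.194

Numerator (weight on configurations with faulty O2 sensor): 0.94·0.17 = 0.159800
Normalizer over all consistent configurations: 0.8·0.83 + 0.94·0.17 = 0.823800
P(faulty O2 sensor | warning light, overheating coolant loop, low oil pressure) = 0.159800/0.823800 ≈ 0.194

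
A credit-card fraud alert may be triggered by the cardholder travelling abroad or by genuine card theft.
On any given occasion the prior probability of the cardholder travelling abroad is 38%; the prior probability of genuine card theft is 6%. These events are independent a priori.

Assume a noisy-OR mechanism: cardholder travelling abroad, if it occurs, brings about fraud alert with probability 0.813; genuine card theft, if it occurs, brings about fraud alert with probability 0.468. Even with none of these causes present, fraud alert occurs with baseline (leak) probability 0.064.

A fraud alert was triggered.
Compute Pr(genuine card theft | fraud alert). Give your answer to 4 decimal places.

Pr(genuine card theft | fraud alert) ≈ 0.1060

Under noisy-OR, P(fraud alert | causes) = 1 − (1−0.064)·∏(1−qᵢ) over the active causes.
Sum P(fraud alert|·) weighted by the priors over the 4 (cardholder travelling abroad, genuine card theft) configurations:
  P(fraud alert) = 0.064·0.62·0.94 + 0.502048·0.62·0.06 + 0.824968·0.38·0.94 + 0.906883·0.38·0.06
        = 0.037299 + 0.018676 + 0.294679 + 0.020677 = 0.371331
The terms with genuine card theft present sum to 0.039353, so
  P(genuine card theft | fraud alert) = 0.039353 / 0.371331 ≈ 0.1060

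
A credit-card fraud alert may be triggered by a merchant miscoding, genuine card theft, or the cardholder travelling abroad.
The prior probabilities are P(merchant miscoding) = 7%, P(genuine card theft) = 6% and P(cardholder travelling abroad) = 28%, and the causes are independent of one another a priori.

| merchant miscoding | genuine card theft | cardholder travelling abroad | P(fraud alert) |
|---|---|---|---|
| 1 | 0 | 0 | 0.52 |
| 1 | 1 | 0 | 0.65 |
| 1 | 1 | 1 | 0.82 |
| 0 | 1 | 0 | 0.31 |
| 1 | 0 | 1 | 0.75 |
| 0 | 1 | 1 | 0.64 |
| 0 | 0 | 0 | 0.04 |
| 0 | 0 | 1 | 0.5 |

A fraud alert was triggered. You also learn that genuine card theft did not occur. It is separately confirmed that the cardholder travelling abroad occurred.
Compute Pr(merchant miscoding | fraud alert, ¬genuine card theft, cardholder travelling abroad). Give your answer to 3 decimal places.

Pr(merchant miscoding | fraud alert, ¬genuine card theft, cardholder travelling abroad) ≈ 0.101

Sum P(fraud alert|·) weighted by the priors over both values of merchant miscoding:
  P(fraud alert | ¬genuine card theft, cardholder travelling abroad) = 0.5·0.93 + 0.75·0.07
        = 0.465000 + 0.052500 = 0.517500
The terms with merchant miscoding present sum to 0.052500, so
  P(merchant miscoding | fraud alert, ¬genuine card theft, cardholder travelling abroad) = 0.052500 / 0.517500 ≈ 0.101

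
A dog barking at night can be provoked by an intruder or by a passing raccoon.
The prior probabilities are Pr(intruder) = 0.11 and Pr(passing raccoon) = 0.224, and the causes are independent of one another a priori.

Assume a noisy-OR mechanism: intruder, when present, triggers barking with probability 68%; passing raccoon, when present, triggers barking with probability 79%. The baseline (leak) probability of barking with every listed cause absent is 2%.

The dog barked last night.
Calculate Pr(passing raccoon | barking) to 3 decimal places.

Under noisy-OR, P(barking | causes) = 1 − (1−0.02)·∏(1−qᵢ) over the active causes.
P(barking) = 0.02×0.89×0.776 + 0.7942×0.89×0.224 + 0.6864×0.11×0.776 + 0.934144×0.11×0.224 = 0.013813 + 0.158332 + 0.058591 + 0.023017 = 0.253753
Of this, 0.181349 comes from 0.158332 + 0.023017 (the passing raccoon=true cases).
Hence the posterior is 0.181349/0.253753 ≈ 0.715.

Pr(passing raccoon | barking) ≈ 0.715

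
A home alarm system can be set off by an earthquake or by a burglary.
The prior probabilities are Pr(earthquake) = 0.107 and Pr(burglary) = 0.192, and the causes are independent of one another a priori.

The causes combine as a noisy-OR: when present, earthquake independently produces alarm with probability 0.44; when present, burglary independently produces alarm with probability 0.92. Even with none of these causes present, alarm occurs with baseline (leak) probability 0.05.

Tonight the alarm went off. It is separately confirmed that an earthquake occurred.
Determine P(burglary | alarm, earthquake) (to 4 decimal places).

P(burglary | alarm, earthquake) ≈ 0.3271

Under noisy-OR, P(alarm | causes) = 1 − (1−0.05)·∏(1−qᵢ) over the active causes.
P(alarm | earthquake) = 0.468×0.808 + 0.95744×0.192 = 0.378144 + 0.183828 = 0.561972
The burglary-present share is 0.95744×0.192 = 0.183828.
So P(burglary | alarm, earthquake) = 0.183828/0.561972 ≈ 0.3271.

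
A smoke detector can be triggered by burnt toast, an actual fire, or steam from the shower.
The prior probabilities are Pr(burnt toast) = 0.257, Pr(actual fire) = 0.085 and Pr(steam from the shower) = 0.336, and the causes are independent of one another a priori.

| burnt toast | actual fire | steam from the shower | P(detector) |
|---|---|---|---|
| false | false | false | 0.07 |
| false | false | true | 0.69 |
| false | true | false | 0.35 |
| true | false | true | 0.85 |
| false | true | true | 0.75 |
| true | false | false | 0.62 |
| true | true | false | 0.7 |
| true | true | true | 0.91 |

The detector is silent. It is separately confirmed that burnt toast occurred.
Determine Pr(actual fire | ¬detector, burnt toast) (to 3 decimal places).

Weight on actual fire=true, given the evidence: 0.016932 + 0.002570 = 0.019502
Denominator P(¬detector | burnt toast): 0.38×0.915×0.664 + 0.15×0.915×0.336 + 0.3×0.085×0.664 + 0.09×0.085×0.336 = 0.296491
P(actual fire | ¬detector, burnt toast) = 0.019502/0.296491 ≈ 0.066

Pr(actual fire | ¬detector, burnt toast) ≈ 0.066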